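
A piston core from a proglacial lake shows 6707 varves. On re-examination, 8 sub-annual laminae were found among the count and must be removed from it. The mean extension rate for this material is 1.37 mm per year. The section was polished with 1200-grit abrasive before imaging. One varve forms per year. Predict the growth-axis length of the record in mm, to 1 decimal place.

9177.6 mm

Adjusted count: 6707 − 8 = 6699 varves.
Length ≈ 1.37 × 6699 = 9177.6 mm.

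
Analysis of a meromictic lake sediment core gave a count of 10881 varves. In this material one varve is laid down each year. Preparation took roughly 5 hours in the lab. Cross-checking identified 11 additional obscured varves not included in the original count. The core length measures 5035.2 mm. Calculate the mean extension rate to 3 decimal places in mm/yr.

0.462 mm/yr

True varve count = 10881 + 11 = 10892.
5035.2 mm over 10892 years gives 5035.2 / 10892 ≈ 0.462 mm/yr.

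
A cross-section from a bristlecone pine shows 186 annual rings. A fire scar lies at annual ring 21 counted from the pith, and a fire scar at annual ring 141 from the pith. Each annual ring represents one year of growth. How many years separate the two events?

141 − 21 = 120 annual rings lie between the two events.
That is 120 years at one annual ring per year.

120 years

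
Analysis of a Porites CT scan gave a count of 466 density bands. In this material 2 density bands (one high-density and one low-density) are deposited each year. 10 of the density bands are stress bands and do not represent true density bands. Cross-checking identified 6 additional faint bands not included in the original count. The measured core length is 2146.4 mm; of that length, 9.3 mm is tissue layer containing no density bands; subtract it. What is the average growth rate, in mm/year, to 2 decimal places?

9.25 mm/year

Correcting the raw count gives 466 − 10 + 6 = 462 true density bands.
462 density bands at 2 per year is 462 / 2 = 231 years.
Net length = 2146.4 − 9.3 = 2137.1 mm.
2137.1 mm over 231 years gives 2137.1 / 231 ≈ 9.25 mm/year.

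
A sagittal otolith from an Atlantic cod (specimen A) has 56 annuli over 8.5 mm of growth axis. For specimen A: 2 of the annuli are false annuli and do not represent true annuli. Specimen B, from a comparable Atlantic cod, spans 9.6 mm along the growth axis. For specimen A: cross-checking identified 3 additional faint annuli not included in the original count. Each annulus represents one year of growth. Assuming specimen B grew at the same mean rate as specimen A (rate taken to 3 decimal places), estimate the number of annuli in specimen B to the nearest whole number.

64 annuli

Specimen A: after corrections the count is 56 − 2 + 3 = 57 annuli.
A: 8.5 mm over 57 years gives 8.5 / 57 ≈ 0.149 mm/year.
B spans 9.6 / 0.149 = 64.43 years ≈ 64 annuli.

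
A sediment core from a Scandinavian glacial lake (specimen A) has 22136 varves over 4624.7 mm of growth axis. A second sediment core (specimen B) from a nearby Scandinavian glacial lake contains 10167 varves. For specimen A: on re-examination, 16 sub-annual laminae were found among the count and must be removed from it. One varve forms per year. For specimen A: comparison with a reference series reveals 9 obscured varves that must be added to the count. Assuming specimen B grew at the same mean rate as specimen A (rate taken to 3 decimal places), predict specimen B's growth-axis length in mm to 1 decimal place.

2124.9 mm

Specimen A: after corrections the count is 22136 − 16 + 9 = 22129 varves.
A: 4624.7 mm over 22129 years gives 4624.7 / 22129 ≈ 0.209 mm/year.
For B, 0.209 mm/year × 10167 years = 2124.9 mm.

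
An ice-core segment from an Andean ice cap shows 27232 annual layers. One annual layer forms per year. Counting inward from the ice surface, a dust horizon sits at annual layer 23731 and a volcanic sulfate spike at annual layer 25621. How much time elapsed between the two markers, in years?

25621 − 23731 = 1890 annual layers lie between the two events.
At one annual layer per year, 1890 years elapsed between them.

1890 yr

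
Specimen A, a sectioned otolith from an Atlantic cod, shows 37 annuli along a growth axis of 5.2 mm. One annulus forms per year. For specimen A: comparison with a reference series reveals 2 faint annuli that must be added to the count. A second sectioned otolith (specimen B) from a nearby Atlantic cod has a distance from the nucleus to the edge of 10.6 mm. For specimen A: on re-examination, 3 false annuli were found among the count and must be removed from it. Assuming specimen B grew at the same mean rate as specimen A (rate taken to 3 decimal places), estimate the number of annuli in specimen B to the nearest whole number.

Specimen A: after corrections the count is 37 − 3 + 2 = 36 annuli.
A: Mean rate = 5.2 mm / 36 years ≈ 0.144 mm/yr.
For B, 10.6 / 0.144 = 73.61 years ≈ 74 annuli.

74 annuli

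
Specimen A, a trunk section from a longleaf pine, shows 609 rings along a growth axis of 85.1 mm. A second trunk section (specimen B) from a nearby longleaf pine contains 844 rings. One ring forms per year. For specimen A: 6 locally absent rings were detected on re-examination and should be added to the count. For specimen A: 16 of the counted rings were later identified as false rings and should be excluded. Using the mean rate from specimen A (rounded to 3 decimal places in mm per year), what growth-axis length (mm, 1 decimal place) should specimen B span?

119.8 mm

Specimen A: true ring count = 609 − 16 + 6 = 599.
A: 85.1 mm over 599 years gives 85.1 / 599 ≈ 0.142 mm/yr.
Length of B = 0.142 × 844 = 119.8 mm.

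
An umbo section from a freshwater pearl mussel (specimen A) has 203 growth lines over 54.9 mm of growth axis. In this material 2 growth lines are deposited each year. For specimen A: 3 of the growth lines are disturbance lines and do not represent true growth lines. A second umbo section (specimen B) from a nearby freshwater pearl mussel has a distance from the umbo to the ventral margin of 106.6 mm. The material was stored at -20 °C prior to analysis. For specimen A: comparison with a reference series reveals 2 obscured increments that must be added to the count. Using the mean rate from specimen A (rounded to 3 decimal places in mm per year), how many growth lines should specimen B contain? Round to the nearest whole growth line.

Specimen A: after corrections the count is 203 − 3 + 2 = 202 growth lines.
Specimen A: with 2 growth lines per year, 202 / 2 = 101 years.
A: Mean rate = 54.9 mm / 101 years ≈ 0.544 mm/yr.
For B, 106.6 / 0.544 = 195.96 years; at 2 growth lines per year that is 195.96 × 2 ≈ 392 growth lines.

392 growth lines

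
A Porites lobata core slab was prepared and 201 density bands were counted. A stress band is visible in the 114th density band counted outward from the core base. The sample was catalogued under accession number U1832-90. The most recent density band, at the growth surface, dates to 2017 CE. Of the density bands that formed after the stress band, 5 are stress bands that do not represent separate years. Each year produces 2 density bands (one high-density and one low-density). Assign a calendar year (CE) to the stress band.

1976 CE

The stress band sits at density band 114 from the core base, so 201 − 114 = 87 density bands formed after it.
Removing the 5 false density bands leaves 87 − 5 = 82 true density bands beyond the stress band.
82 density bands at 2 per year is 82 / 2 = 41 years.
The density band at the growth surface is 2017 CE, so the stress band dates to 2017 − 41 = 1976 CE.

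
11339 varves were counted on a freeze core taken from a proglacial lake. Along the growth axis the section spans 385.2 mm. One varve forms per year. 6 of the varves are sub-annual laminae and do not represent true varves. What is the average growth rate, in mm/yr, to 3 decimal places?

Correcting the raw count gives 11339 − 6 = 11333 true varves.
Extension rate ≈ 385.2 / 11333 = 0.034 mm/yr.

0.034 mm/yr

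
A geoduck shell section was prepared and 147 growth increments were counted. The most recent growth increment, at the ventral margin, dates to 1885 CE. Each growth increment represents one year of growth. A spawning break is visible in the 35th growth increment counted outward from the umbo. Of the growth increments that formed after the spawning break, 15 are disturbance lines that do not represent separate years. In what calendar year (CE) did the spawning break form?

1788 CE

Between growth increment 35 and the ventral margin there are 147 − 35 = 112 growth increments.
Excluding 15 false growth increments: 112 − 15 = 97.
1885 − 97 = 1788 CE.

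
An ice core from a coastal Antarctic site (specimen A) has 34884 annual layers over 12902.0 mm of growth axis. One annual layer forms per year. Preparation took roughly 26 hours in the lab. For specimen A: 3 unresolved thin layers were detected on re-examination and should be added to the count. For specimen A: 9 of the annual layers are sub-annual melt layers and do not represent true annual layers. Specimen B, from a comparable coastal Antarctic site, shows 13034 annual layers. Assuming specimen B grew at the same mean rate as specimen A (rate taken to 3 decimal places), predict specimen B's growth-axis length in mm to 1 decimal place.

Specimen A: after corrections the count is 34884 − 9 + 3 = 34878 annual layers.
A: Mean rate = 12902.0 mm / 34878 years ≈ 0.370 mm/yr.
For B, 0.370 mm/year × 13034 years = 4822.6 mm.

4822.6 mm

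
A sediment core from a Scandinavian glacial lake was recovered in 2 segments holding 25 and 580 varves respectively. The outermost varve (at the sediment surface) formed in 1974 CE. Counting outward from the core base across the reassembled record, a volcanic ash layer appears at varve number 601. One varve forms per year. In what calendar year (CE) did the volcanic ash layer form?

Total varves = 25 + 580 = 605.
Between varve 601 and the sediment surface there are 605 − 601 = 4 varves.
1974 − 4 = 1970 CE.

1970 CE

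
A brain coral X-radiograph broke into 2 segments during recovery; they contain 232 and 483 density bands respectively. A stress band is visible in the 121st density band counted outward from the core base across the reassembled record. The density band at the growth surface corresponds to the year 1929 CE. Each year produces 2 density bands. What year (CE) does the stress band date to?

1632 CE

Total density bands = 232 + 483 = 715.
The stress band sits at density band 121 from the core base, so 715 − 121 = 594 density bands formed after it.
With 2 density bands per year, 594 / 2 = 297 years.
Counting back 297 years from 1929 CE places the stress band in 1929 − 297 = 1632 CE.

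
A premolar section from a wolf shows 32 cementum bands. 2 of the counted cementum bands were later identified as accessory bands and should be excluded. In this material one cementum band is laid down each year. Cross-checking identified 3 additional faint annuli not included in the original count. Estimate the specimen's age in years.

33 years

Adjusted count: 32 − 2 + 3 = 33 cementum bands.
One cementum band per year makes the duration 33 years.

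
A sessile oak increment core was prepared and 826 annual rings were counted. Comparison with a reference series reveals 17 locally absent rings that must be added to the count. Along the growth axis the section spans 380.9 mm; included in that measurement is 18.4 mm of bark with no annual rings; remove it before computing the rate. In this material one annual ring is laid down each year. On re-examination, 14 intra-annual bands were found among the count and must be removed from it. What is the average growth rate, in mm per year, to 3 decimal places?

Adjusted count: 826 − 14 + 17 = 829 annual rings.
The growth record spans 380.9 − 18.4 = 362.5 mm.
362.5 mm over 829 years gives 362.5 / 829 ≈ 0.437 mm per year.

0.437 mm per year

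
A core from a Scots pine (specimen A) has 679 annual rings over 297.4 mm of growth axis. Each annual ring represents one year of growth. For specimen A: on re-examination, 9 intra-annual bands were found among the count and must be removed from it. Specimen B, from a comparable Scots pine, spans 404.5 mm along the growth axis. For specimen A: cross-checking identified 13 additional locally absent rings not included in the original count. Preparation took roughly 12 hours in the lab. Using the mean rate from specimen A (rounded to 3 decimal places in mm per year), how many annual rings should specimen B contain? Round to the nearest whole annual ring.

Specimen A: after corrections the count is 679 − 9 + 13 = 683 annual rings.
A: 297.4 mm over 683 years gives 297.4 / 683 ≈ 0.435 mm/yr.
For B, 404.5 / 0.435 = 929.89 years ≈ 930 annual rings.

930 annual rings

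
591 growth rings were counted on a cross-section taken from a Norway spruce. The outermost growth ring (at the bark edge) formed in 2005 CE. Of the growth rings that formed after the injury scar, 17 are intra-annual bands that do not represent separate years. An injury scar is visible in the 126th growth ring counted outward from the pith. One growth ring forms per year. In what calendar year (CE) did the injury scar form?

1557 CE

591 − 126 = 465 growth rings lie beyond the injury scar toward the bark edge.
Excluding 17 false growth rings: 465 − 17 = 448.
The growth ring at the bark edge is 2005 CE, so the injury scar dates to 2005 − 448 = 1557 CE.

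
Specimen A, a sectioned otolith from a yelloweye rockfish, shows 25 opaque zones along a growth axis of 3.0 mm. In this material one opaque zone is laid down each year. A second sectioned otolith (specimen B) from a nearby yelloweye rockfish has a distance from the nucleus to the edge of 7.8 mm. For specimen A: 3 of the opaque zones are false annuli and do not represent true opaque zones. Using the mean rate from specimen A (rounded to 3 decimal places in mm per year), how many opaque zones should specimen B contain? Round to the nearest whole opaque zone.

57 opaque zones

Specimen A: true opaque zone count = 25 − 3 = 22.
A: 3.0 mm over 22 years gives 3.0 / 22 ≈ 0.136 mm/year.
B spans 7.8 / 0.136 = 57.35 years ≈ 57 opaque zones.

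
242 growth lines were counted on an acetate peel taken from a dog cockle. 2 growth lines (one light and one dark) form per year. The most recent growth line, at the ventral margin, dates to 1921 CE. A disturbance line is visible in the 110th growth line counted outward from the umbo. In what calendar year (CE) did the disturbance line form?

242 − 110 = 132 growth lines lie beyond the disturbance line toward the ventral margin.
Dividing by 2 growth lines per year: 132 / 2 = 66 years.
The growth line at the ventral margin is 1921 CE, so the disturbance line dates to 1921 − 66 = 1855 CE.

1855 CE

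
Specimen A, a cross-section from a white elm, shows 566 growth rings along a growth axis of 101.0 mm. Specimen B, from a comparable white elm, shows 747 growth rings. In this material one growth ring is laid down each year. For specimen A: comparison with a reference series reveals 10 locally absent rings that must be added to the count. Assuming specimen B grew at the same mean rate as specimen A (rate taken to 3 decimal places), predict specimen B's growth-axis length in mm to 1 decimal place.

130.7 mm

Specimen A: adjusted count: 566 + 10 = 576 growth rings.
A: Extension rate ≈ 101.0 / 576 = 0.175 mm per year.
B's length ≈ 0.175 × 747 = 130.7 mm.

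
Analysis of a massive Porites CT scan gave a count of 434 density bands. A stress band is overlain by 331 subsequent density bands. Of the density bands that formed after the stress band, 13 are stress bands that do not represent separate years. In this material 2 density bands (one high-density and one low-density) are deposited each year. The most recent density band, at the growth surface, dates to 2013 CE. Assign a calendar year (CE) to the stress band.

331 density bands formed after the stress band.
331 − 13 false = 318 true density bands after the stress band.
318 density bands at 2 per year is 318 / 2 = 159 years.
The density band at the growth surface is 2013 CE, so the stress band dates to 2013 − 159 = 1854 CE.

1854 CE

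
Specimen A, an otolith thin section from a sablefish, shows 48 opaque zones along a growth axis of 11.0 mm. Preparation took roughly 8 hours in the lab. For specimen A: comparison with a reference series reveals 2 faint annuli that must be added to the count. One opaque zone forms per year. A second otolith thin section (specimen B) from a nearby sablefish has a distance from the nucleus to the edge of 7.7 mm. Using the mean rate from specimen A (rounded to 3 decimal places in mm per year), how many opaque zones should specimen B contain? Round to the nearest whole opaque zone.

35 opaque zones

Specimen A: true opaque zone count = 48 + 2 = 50.
A: Mean rate = 11.0 mm / 50 years ≈ 0.220 mm/yr.
B spans 7.7 / 0.220 = 35.00 years ≈ 35 opaque zones.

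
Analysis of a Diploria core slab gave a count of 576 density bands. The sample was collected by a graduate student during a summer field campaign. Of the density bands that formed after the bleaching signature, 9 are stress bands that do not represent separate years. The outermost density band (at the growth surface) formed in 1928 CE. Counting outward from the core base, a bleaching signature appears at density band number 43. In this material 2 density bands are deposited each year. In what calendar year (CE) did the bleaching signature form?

The bleaching signature sits at density band 43 from the core base, so 576 − 43 = 533 density bands formed after it.
Removing the 9 false density bands leaves 533 − 9 = 524 true density bands beyond the bleaching signature.
524 density bands at 2 per year is 524 / 2 = 262 years.
1928 − 262 = 1666 CE.

1666 CE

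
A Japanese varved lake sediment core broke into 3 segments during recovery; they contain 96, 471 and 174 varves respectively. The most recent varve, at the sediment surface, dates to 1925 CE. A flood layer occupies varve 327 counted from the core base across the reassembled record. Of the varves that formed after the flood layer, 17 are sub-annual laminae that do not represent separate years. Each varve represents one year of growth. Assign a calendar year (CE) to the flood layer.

Total varves = 96 + 471 + 174 = 741.
Between varve 327 and the sediment surface there are 741 − 327 = 414 varves.
Excluding 17 false varves: 414 − 17 = 397.
Counting back 397 years from 1925 CE places the flood layer in 1925 − 397 = 1528 CE.

1528 CE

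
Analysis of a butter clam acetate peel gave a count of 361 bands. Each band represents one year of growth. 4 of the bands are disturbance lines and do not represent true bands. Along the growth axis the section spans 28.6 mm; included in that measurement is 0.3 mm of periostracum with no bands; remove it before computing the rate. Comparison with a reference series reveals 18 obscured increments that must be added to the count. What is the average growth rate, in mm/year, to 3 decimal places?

0.075 mm/year

After corrections the count is 361 − 4 + 18 = 375 bands.
The growth record spans 28.6 − 0.3 = 28.3 mm.
Extension rate ≈ 28.3 / 375 = 0.075 mm/year.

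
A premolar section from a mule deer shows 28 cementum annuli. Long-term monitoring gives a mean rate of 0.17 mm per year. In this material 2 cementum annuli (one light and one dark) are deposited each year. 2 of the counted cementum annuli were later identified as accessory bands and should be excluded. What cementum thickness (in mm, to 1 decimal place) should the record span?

2.2 mm

Correcting the raw count gives 28 − 2 = 26 true cementum annuli.
Dividing by 2 cementum annuli per year: 26 / 2 = 13 years.
Length ≈ 0.17 × 13 = 2.2 mm.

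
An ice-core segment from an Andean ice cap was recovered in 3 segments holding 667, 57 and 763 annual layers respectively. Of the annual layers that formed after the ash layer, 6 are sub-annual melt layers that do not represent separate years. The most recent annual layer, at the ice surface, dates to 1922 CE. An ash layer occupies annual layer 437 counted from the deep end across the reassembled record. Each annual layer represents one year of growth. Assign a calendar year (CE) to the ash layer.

Total annual layers = 667 + 57 + 763 = 1487.
Between annual layer 437 and the ice surface there are 1487 − 437 = 1050 annual layers.
1050 − 6 false = 1044 true annual layers after the ash layer.
The annual layer at the ice surface is 1922 CE, so the ash layer dates to 1922 − 1044 = 878 CE.

878 CE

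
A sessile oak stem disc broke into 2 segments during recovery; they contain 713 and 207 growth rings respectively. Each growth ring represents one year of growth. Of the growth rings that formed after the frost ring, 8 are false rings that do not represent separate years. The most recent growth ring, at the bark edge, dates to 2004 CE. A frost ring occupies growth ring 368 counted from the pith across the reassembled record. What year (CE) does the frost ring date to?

1460 CE

Total growth rings = 713 + 207 = 920.
Between growth ring 368 and the bark edge there are 920 − 368 = 552 growth rings.
Excluding 8 false growth rings: 552 − 8 = 544.
The growth ring at the bark edge is 2004 CE, so the frost ring dates to 2004 − 544 = 1460 CE.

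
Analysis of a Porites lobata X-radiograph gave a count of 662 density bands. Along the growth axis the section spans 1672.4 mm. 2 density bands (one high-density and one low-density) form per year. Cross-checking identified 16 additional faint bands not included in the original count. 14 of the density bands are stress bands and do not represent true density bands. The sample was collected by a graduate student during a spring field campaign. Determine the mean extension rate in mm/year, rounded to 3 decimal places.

5.037 mm/year

True density band count = 662 − 14 + 16 = 664.
With 2 density bands per year, 664 / 2 = 332 years.
Mean rate = 1672.4 mm / 332 years ≈ 5.037 mm/year.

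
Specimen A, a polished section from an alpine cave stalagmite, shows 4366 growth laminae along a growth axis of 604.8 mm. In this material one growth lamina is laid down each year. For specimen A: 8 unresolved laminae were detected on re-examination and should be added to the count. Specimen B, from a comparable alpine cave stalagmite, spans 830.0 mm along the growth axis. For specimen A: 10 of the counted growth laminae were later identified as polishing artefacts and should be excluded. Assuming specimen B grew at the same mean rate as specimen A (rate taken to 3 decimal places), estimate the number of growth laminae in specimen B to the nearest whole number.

5971 growth laminae

Specimen A: correcting the raw count gives 4366 − 10 + 8 = 4364 true growth laminae.
A: 604.8 mm over 4364 years gives 604.8 / 4364 ≈ 0.139 mm per year.
For B, 830.0 / 0.139 = 5971.22 years ≈ 5971 growth laminae.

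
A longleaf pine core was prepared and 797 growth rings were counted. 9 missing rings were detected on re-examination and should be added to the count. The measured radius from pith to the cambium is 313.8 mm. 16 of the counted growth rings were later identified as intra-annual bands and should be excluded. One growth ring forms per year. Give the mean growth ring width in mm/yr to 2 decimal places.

0.40 mm/yr

Correcting the raw count gives 797 − 16 + 9 = 790 true growth rings.
Mean rate = 313.8 mm / 790 years ≈ 0.40 mm/yr.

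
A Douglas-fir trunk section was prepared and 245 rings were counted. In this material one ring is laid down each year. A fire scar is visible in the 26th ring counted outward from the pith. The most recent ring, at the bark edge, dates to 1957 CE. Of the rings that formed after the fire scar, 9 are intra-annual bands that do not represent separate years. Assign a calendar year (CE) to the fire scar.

245 − 26 = 219 rings lie beyond the fire scar toward the bark edge.
219 − 9 false = 210 true rings after the fire scar.
Counting back 210 years from 1957 CE places the fire scar in 1957 − 210 = 1747 CE.

1747 CE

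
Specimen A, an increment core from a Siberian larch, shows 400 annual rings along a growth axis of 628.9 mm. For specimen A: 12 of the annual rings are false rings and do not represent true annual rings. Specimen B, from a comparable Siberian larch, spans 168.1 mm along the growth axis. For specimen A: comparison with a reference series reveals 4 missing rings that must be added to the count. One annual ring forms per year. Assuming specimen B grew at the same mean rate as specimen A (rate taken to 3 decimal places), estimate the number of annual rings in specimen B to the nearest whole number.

105 annual rings

Specimen A: correcting the raw count gives 400 − 12 + 4 = 392 true annual rings.
A: Mean rate = 628.9 mm / 392 years ≈ 1.604 mm/yr.
B spans 168.1 / 1.604 = 104.80 years ≈ 105 annual rings.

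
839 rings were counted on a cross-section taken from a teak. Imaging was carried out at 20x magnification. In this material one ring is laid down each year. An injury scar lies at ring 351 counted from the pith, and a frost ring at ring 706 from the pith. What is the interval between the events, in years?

355 years

The two markers are separated by 706 − 351 = 355 rings.
At one ring per year, 355 years elapsed between them.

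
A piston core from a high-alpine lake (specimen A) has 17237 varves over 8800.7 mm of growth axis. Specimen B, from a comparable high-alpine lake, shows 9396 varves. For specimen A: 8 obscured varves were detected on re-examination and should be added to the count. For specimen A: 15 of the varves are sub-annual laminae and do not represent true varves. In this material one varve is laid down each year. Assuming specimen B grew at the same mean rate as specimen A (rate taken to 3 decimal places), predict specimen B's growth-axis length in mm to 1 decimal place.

4801.4 mm

Specimen A: correcting the raw count gives 17237 − 15 + 8 = 17230 true varves.
A: 8800.7 mm over 17230 years gives 8800.7 / 17230 ≈ 0.511 mm per year.
For B, 0.511 mm/year × 9396 years = 4801.4 mm.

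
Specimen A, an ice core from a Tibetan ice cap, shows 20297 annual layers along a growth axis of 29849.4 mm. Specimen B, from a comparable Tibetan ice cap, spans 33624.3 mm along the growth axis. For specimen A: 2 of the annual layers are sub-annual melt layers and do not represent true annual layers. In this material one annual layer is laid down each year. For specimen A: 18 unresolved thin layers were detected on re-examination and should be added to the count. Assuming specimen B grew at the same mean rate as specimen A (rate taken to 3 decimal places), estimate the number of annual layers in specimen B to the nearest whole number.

22889 annual layers

Specimen A: after corrections the count is 20297 − 2 + 18 = 20313 annual layers.
A: Extension rate ≈ 29849.4 / 20313 = 1.469 mm/yr.
B spans 33624.3 / 1.469 = 22889.24 years ≈ 22889 annual layers.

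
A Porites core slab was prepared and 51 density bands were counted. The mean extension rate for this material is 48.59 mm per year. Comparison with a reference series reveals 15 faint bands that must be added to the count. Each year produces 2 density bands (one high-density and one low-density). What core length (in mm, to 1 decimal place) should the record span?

1603.5 mm

Correcting the raw count gives 51 + 15 = 66 true density bands.
With 2 density bands per year, 66 / 2 = 33 years.
Predicted length = 48.59 mm/year × 33 years = 1603.5 mm.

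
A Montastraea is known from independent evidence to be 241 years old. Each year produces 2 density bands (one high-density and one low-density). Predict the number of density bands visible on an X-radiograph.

With 2 density bands per year, 241 years would produce 241 × 2 = 482 density bands.
So 482 density bands should be present.

482 density bands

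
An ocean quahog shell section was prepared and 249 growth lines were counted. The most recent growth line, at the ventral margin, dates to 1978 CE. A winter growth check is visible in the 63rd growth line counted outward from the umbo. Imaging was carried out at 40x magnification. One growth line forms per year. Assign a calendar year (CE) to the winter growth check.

249 − 63 = 186 growth lines lie beyond the winter growth check toward the ventral margin.
The growth line at the ventral margin is 1978 CE, so the winter growth check dates to 1978 − 186 = 1792 CE.

1792 CE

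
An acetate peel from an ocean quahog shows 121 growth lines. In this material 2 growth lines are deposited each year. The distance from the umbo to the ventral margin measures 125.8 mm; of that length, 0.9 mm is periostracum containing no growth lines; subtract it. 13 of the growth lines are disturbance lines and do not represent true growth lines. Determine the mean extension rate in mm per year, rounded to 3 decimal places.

Adjusted count: 121 − 13 = 108 growth lines.
108 growth lines at 2 per year is 108 / 2 = 54 years.
The growth record spans 125.8 − 0.9 = 124.9 mm.
Extension rate ≈ 124.9 / 54 = 2.313 mm per year.

2.313 mm per year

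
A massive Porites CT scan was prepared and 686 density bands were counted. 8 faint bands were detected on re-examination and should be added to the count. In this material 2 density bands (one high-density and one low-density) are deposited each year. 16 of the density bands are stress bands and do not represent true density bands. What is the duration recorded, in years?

Correcting the raw count gives 686 − 16 + 8 = 678 true density bands.
678 density bands at 2 per year is 678 / 2 = 339 years.

339 yr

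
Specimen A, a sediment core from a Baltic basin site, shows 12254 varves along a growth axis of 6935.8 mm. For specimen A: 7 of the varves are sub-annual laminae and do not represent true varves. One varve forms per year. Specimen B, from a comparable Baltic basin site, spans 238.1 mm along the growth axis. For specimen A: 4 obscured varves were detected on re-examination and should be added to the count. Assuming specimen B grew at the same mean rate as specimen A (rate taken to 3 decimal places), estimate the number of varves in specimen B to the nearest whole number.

Specimen A: adjusted count: 12254 − 7 + 4 = 12251 varves.
A: 6935.8 mm over 12251 years gives 6935.8 / 12251 ≈ 0.566 mm/year.
B spans 238.1 / 0.566 = 420.67 years ≈ 421 varves.

421 varves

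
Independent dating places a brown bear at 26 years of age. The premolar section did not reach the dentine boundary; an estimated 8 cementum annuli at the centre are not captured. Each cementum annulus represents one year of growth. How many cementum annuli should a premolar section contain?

One cementum annulus per year gives 26 cementum annuli over 26 years.
26 − 8 missed = 18 cementum annuli expected in the prepared section.

18 cementum annuli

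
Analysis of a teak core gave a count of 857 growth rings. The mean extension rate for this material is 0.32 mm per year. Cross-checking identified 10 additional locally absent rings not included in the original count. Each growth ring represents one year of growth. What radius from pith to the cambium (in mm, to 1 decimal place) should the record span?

After corrections the count is 857 + 10 = 867 growth rings.
867 years at 0.32 mm/year gives 0.32 × 867 = 277.4 mm.

277.4 mm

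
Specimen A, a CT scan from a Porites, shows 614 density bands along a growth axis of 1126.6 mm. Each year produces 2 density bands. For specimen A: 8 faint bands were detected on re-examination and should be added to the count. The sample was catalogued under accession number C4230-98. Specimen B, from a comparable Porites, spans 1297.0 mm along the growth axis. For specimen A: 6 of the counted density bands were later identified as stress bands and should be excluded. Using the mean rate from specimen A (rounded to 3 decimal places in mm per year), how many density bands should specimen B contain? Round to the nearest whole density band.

709 density bands

Specimen A: after corrections the count is 614 − 6 + 8 = 616 density bands.
Specimen A: 616 density bands at 2 per year is 616 / 2 = 308 years.
A: Extension rate ≈ 1126.6 / 308 = 3.658 mm per year.
Specimen B: 1297.0 mm / 3.658 mm per year = 354.57 years; at 2 density bands per year that is 354.57 × 2 ≈ 709 density bands.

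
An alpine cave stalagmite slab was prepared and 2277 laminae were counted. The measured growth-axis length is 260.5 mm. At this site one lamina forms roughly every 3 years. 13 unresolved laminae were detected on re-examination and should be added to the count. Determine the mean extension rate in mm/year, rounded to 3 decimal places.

0.038 mm/year

True lamina count = 2277 + 13 = 2290.
Multiplying by 3 years per lamina: 2290 × 3 = 6870 years.
260.5 mm over 6870 years gives 260.5 / 6870 ≈ 0.038 mm/year.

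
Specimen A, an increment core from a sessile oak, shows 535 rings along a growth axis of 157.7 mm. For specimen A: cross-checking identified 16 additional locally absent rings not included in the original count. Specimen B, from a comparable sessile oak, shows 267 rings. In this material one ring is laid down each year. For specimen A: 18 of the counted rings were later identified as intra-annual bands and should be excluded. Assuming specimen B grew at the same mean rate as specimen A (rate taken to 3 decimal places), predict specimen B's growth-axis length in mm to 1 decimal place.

Specimen A: true ring count = 535 − 18 + 16 = 533.
A: 157.7 mm over 533 years gives 157.7 / 533 ≈ 0.296 mm/year.
For B, 0.296 mm/year × 267 years = 79.0 mm.

79.0 mm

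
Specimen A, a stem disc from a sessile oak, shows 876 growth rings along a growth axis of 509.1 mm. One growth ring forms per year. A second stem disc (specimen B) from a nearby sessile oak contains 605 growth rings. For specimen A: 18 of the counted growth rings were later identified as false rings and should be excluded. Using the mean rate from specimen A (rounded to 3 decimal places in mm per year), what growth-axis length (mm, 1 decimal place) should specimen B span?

358.8 mm

Specimen A: adjusted count: 876 − 18 = 858 growth rings.
A: Mean rate = 509.1 mm / 858 years ≈ 0.593 mm per year.
B's length ≈ 0.593 × 605 = 358.8 mm.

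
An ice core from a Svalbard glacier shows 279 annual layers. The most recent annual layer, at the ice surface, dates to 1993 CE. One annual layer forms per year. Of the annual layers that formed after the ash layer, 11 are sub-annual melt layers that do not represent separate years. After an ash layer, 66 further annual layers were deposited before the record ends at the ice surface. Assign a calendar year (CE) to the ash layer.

1938 CE

66 annual layers post-date the ash layer.
Removing the 11 false annual layers leaves 66 − 11 = 55 true annual layers beyond the ash layer.
Counting back 55 years from 1993 CE places the ash layer in 1993 − 55 = 1938 CE.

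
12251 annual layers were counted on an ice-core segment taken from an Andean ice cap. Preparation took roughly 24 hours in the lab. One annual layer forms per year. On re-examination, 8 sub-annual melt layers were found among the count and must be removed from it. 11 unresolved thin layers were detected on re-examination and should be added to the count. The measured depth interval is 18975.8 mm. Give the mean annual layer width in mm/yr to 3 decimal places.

After corrections the count is 12251 − 8 + 11 = 12254 annual layers.
18975.8 mm over 12254 years gives 18975.8 / 12254 ≈ 1.549 mm/yr.

1.549 mm/yr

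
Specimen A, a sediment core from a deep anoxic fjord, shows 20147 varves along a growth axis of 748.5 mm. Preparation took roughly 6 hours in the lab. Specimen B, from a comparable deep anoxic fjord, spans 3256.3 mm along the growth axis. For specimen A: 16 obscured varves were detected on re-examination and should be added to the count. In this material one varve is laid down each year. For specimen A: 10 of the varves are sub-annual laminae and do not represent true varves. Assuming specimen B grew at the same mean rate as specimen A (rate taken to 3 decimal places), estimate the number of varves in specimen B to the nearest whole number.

88008 varves

Specimen A: true varve count = 20147 − 10 + 16 = 20153.
A: 748.5 mm over 20153 years gives 748.5 / 20153 ≈ 0.037 mm/year.
For B, 3256.3 / 0.037 = 88008.11 years ≈ 88008 varves.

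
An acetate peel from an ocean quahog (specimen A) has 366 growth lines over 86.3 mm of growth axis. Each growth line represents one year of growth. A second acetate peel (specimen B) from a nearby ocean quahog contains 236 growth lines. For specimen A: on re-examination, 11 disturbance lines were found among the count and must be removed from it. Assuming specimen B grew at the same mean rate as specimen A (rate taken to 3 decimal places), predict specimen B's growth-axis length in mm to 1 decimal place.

57.3 mm

Specimen A: true growth line count = 366 − 11 = 355.
A: Mean rate = 86.3 mm / 355 years ≈ 0.243 mm/yr.
B's length ≈ 0.243 × 236 = 57.3 mm.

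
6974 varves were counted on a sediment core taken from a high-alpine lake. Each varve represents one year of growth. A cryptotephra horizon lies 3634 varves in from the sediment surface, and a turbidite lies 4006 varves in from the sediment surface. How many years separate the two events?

Separation: 4006 − 3634 = 372 varves.
That is 372 years at one varve per year.

372 yr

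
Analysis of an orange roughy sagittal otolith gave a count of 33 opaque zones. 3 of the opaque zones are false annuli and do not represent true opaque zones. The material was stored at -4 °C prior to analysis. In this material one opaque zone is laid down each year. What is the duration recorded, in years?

True opaque zone count = 33 − 3 = 30.
With a one-to-one opaque zone periodicity this is 30 years.

30 years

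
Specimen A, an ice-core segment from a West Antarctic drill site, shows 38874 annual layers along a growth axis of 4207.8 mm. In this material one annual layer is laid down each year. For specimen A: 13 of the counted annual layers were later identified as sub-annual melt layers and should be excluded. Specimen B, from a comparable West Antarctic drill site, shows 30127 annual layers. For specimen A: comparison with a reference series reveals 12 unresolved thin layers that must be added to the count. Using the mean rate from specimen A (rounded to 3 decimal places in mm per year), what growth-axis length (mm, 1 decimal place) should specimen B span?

3253.7 mm

Specimen A: adjusted count: 38874 − 13 + 12 = 38873 annual layers.
A: 4207.8 mm over 38873 years gives 4207.8 / 38873 ≈ 0.108 mm/yr.
B's length ≈ 0.108 × 30127 = 3253.7 mm.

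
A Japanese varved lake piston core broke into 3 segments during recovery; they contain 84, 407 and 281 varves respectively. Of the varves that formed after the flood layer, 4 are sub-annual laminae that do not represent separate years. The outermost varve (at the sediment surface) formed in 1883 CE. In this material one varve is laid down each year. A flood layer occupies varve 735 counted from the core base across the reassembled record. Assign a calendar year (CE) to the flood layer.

Total varves = 84 + 407 + 281 = 772.
Between varve 735 and the sediment surface there are 772 − 735 = 37 varves.
Excluding 4 false varves: 37 − 4 = 33.
Counting back 33 years from 1883 CE places the flood layer in 1883 − 33 = 1850 CE.

1850 CE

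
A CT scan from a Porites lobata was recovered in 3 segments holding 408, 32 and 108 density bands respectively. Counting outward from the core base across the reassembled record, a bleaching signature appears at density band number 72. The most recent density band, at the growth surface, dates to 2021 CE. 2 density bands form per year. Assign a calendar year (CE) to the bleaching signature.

Total density bands = 408 + 32 + 108 = 548.
548 − 72 = 476 density bands lie beyond the bleaching signature toward the growth surface.
476 density bands at 2 per year is 476 / 2 = 238 years.
2021 − 238 = 1783 CE.

1783 CE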